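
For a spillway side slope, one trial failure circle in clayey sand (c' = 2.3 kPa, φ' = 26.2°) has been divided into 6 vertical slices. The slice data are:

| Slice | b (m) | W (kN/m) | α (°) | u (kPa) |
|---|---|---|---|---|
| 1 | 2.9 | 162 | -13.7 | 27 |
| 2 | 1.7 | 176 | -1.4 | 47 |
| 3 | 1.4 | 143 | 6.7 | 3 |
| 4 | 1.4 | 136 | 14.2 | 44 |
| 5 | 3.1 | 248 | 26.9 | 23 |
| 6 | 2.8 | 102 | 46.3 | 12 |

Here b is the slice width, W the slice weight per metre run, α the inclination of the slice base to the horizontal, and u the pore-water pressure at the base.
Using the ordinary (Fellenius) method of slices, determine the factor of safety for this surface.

FS = 1.56

Ordinary method of slices: FS = Σ[c'·Δl_i + (W_i cosα_i − u_i·Δl_i)·tanφ'] / Σ W_i sinα_i, with Δl_i = b_i / cosα_i.
Slice 1: Δl = 2.9/cos(-13.7°) = 2.985 m; N'_1 = 162·cos(-13.7°) − 27·2.985 = 76.8; c'Δl = 6.87; W sinα = -38.4
Slice 2: Δl = 1.7/cos(-1.4°) = 1.701 m; N'_2 = 176·cos(-1.4°) − 47·1.701 = 96.0; c'Δl = 3.91; W sinα = -4.3
Slice 3: Δl = 1.4/cos6.7° = 1.410 m; N'_3 = 143·cos6.7° − 3·1.410 = 137.8; c'Δl = 3.24; W sinα = 16.7
Slice 4: Δl = 1.4/cos14.2° = 1.444 m; N'_4 = 136·cos14.2° − 44·1.444 = 68.3; c'Δl = 3.32; W sinα = 33.4
Slice 5: Δl = 3.1/cos26.9° = 3.476 m; N'_5 = 248·cos26.9° − 23·3.476 = 141.2; c'Δl = 8.00; W sinα = 112.2
Slice 6: Δl = 2.8/cos46.3° = 4.053 m; N'_6 = 102·cos46.3° − 12·4.053 = 21.8; c'Δl = 9.32; W sinα = 73.7
Σc'Δl = 34.7 kN/m; ΣN' = 542.0 kN/m; ΣW sinα = 193.3 kN/m
Resisting = 34.7 + 542.0·tan26.2° = 34.7 + 266.7 = 301.3 kN/m
FS = 301.3 / 193.3 = 1.559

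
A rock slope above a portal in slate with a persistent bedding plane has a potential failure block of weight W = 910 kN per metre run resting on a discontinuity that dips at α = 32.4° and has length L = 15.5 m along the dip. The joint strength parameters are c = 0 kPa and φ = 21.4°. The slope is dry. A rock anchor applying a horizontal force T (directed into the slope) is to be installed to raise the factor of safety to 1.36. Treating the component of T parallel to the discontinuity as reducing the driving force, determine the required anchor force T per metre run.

T = 267 kN/m

Resolving forces along and normal to the sliding plane, with the horizontal anchor force T adding T·sinα to the effective normal force and T·cosα acting up the plane against the driving force:
FS = [cL + (W cosα + T sinα) tanφ] / [W sinα − T cosα]
Without the anchor: N' = 768.3 kN/m, driving T_d = 487.6 kN/m, resisting R = 0·15.5 + 768.3·tan21.4° = 301.1 kN/m, FS = 0.62.
Setting FS = 1.36 and solving for T:
1.36·(487.6 − T cos32.4°) = 301.1 + T sin32.4°·tan21.4°
T·(sin32.4°·tan21.4° + 1.36·cos32.4°) = 1.36·487.6 − 301.1
T·(0.5358·0.3919 + 1.36·0.8443) = 663.1 − 301.1 = 362.0
T·1.3583 = 362.0
T = 266.5 kN/m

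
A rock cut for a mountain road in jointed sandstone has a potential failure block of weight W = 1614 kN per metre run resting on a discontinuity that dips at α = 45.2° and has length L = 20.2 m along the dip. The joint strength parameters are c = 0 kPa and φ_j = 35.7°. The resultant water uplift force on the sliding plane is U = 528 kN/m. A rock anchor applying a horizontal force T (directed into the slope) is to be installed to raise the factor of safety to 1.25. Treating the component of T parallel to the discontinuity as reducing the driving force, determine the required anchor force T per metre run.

T = 715 kN/m

Resolving forces along and normal to the sliding plane, with the horizontal anchor force T adding T·sinα to the effective normal force and T·cosα acting up the plane against the driving force:
FS = [cL + (W cosα − U + T sinα) tanφ_j] / [W sinα − T cosα]
Without the anchor: N' = 609.3 kN/m, driving T_d = 1145.2 kN/m, resisting R = 0·20.2 + 609.3·tan35.7° = 437.8 kN/m, FS = 0.38.
Setting FS = 1.25 and solving for T:
1.25·(1145.2 − T cos45.2°) = 437.8 + T sin45.2°·tan35.7°
T·(sin45.2°·tan35.7° + 1.25·cos45.2°) = 1.25·1145.2 − 437.8
T·(0.7096·0.7186 + 1.25·0.7046) = 1431.6 − 437.8 = 993.7
T·1.3907 = 993.7
T = 714.6 kN/m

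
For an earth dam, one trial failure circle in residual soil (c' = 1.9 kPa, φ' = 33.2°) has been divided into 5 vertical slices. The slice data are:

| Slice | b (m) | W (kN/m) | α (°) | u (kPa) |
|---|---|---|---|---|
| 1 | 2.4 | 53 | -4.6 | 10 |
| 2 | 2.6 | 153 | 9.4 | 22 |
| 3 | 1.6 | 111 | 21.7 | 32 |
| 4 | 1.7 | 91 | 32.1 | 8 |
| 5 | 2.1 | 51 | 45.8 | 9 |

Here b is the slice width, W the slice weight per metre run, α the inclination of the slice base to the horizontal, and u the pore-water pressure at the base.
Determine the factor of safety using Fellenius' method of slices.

Ordinary method of slices: FS = Σ[c'·Δl_i + (W_i cosα_i − u_i·Δl_i)·tanφ'] / Σ W_i sinα_i, with Δl_i = b_i / cosα_i.
Slice 1: Δl = 2.4/cos(-4.6°) = 2.408 m; N'_1 = 53·cos(-4.6°) − 10·2.408 = 28.8; c'Δl = 4.57; W sinα = -4.3
Slice 2: Δl = 2.6/cos9.4° = 2.635 m; N'_2 = 153·cos9.4° − 22·2.635 = 93.0; c'Δl = 5.01; W sinα = 25.0
Slice 3: Δl = 1.6/cos21.7° = 1.722 m; N'_3 = 111·cos21.7° − 32·1.722 = 48.0; c'Δl = 3.27; W sinα = 41.0
Slice 4: Δl = 1.7/cos32.1° = 2.007 m; N'_4 = 91·cos32.1° − 8·2.007 = 61.0; c'Δl = 3.81; W sinα = 48.4
Slice 5: Δl = 2.1/cos45.8° = 3.012 m; N'_5 = 51·cos45.8° − 9·3.012 = 8.4; c'Δl = 5.72; W sinα = 36.6
Σc'Δl = 22.4 kN/m; ΣN' = 239.2 kN/m; ΣW sinα = 146.7 kN/m
Resisting = 22.4 + 239.2·tan33.2° = 22.4 + 156.5 = 178.9 kN/m
FS = 178.9 / 146.7 = 1.220

FS = 1.22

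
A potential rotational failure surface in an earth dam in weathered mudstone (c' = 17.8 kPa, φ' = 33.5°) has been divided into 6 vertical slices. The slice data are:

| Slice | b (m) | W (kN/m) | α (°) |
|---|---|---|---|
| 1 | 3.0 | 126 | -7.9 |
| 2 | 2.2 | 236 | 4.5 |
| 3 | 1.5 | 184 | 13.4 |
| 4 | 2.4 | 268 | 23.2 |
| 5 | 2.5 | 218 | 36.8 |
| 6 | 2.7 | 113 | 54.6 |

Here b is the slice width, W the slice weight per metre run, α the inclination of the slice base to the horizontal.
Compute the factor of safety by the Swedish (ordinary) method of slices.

FS = 2.65

Ordinary method of slices: FS = Σ[c'·Δl_i + (W_i cosα_i)·tanφ'] / Σ W_i sinα_i, with Δl_i = b_i / cosα_i.
Slice 1: Δl = 3.0/cos(-7.9°) = 3.029 m; N'_1 = 126·cos(-7.9°) = 124.8; c'Δl = 53.91; W sinα = -17.3
Slice 2: Δl = 2.2/cos4.5° = 2.207 m; N'_2 = 236·cos4.5° = 235.3; c'Δl = 39.28; W sinα = 18.5
Slice 3: Δl = 1.5/cos13.4° = 1.542 m; N'_3 = 184·cos13.4° = 179.0; c'Δl = 27.45; W sinα = 42.6
Slice 4: Δl = 2.4/cos23.2° = 2.611 m; N'_4 = 268·cos23.2° = 246.3; c'Δl = 46.48; W sinα = 105.6
Slice 5: Δl = 2.5/cos36.8° = 3.122 m; N'_5 = 218·cos36.8° = 174.6; c'Δl = 55.57; W sinα = 130.6
Slice 6: Δl = 2.7/cos54.6° = 4.661 m; N'_6 = 113·cos54.6° = 65.5; c'Δl = 82.96; W sinα = 92.1
Σc'Δl = 305.7 kN/m; ΣN' = 1025.4 kN/m; ΣW sinα = 372.1 kN/m
Resisting = 305.7 + 1025.4·tan33.5° = 305.7 + 678.7 = 984.4 kN/m
FS = 984.4 / 372.1 = 2.645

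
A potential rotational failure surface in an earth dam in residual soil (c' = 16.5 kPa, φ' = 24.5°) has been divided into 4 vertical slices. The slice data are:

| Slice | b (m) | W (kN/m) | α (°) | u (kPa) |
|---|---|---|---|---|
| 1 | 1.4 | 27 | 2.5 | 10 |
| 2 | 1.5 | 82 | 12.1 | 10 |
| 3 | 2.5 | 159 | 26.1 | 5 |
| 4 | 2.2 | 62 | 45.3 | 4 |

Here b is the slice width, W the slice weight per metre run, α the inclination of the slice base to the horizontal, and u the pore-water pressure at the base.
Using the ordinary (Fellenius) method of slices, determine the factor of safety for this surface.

FS = 1.92

Ordinary method of slices: FS = Σ[c'·Δl_i + (W_i cosα_i − u_i·Δl_i)·tanφ'] / Σ W_i sinα_i, with Δl_i = b_i / cosα_i.
Slice 1: Δl = 1.4/cos2.5° = 1.401 m; N'_1 = 27·cos2.5° − 10·1.401 = 13.0; c'Δl = 23.12; W sinα = 1.2
Slice 2: Δl = 1.5/cos12.1° = 1.534 m; N'_2 = 82·cos12.1° − 10·1.534 = 64.8; c'Δl = 25.31; W sinα = 17.2
Slice 3: Δl = 2.5/cos26.1° = 2.784 m; N'_3 = 159·cos26.1° − 5·2.784 = 128.9; c'Δl = 45.93; W sinα = 70.0
Slice 4: Δl = 2.2/cos45.3° = 3.128 m; N'_4 = 62·cos45.3° − 4·3.128 = 31.1; c'Δl = 51.61; W sinα = 44.1
Σc'Δl = 146.0 kN/m; ΣN' = 237.8 kN/m; ΣW sinα = 132.4 kN/m
Resisting = 146.0 + 237.8·tan24.5° = 146.0 + 108.4 = 254.3 kN/m
FS = 254.3 / 132.4 = 1.921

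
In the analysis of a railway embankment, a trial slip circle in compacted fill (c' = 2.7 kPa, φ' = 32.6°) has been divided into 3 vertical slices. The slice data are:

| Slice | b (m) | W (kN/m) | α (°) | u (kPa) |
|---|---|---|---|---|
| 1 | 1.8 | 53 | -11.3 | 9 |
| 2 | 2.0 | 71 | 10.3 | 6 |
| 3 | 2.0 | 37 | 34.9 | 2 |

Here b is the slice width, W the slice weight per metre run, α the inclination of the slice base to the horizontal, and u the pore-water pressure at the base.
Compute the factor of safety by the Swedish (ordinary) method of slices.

FS = 3.96

Ordinary method of slices: FS = Σ[c'·Δl_i + (W_i cosα_i − u_i·Δl_i)·tanφ'] / Σ W_i sinα_i, with Δl_i = b_i / cosα_i.
Slice 1: Δl = 1.8/cos(-11.3°) = 1.836 m; N'_1 = 53·cos(-11.3°) − 9·1.836 = 35.5; c'Δl = 4.96; W sinα = -10.4
Slice 2: Δl = 2.0/cos10.3° = 2.033 m; N'_2 = 71·cos10.3° − 6·2.033 = 57.7; c'Δl = 5.49; W sinα = 12.7
Slice 3: Δl = 2.0/cos34.9° = 2.439 m; N'_3 = 37·cos34.9° − 2·2.439 = 25.5; c'Δl = 6.58; W sinα = 21.2
Σc'Δl = 17.0 kN/m; ΣN' = 118.6 kN/m; ΣW sinα = 23.5 kN/m
Resisting = 17.0 + 118.6·tan32.6° = 17.0 + 75.8 = 92.9 kN/m
FS = 92.9 / 23.5 = 3.955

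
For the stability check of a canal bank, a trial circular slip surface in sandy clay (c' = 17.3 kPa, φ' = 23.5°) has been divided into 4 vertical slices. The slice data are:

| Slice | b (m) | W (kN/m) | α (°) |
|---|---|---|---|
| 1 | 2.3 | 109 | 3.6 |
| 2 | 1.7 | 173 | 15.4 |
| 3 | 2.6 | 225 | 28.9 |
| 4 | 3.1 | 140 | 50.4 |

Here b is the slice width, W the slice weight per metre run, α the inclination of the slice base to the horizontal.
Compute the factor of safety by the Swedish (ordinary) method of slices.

Ordinary method of slices: FS = Σ[c'·Δl_i + (W_i cosα_i)·tanφ'] / Σ W_i sinα_i, with Δl_i = b_i / cosα_i.
Slice 1: Δl = 2.3/cos3.6° = 2.305 m; N'_1 = 109·cos3.6° = 108.8; c'Δl = 39.87; W sinα = 6.8
Slice 2: Δl = 1.7/cos15.4° = 1.763 m; N'_2 = 173·cos15.4° = 166.8; c'Δl = 30.51; W sinα = 45.9
Slice 3: Δl = 2.6/cos28.9° = 2.970 m; N'_3 = 225·cos28.9° = 197.0; c'Δl = 51.38; W sinα = 108.7
Slice 4: Δl = 3.1/cos50.4° = 4.863 m; N'_4 = 140·cos50.4° = 89.2; c'Δl = 84.14; W sinα = 107.9
Σc'Δl = 205.9 kN/m; ΣN' = 561.8 kN/m; ΣW sinα = 269.4 kN/m
Resisting = 205.9 + 561.8·tan23.5° = 205.9 + 244.3 = 450.2 kN/m
FS = 450.2 / 269.4 = 1.671

FS = 1.67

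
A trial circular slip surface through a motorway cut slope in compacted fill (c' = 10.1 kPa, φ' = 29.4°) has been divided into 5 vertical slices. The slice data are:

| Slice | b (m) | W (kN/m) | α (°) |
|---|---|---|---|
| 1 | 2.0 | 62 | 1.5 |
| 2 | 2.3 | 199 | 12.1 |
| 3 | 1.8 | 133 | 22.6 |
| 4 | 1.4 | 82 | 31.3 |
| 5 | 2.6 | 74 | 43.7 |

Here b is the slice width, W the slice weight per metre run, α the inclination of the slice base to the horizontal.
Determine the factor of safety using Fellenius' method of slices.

Ordinary method of slices: FS = Σ[c'·Δl_i + (W_i cosα_i)·tanφ'] / Σ W_i sinα_i, with Δl_i = b_i / cosα_i.
Slice 1: Δl = 2.0/cos1.5° = 2.001 m; N'_1 = 62·cos1.5° = 62.0; c'Δl = 20.21; W sinα = 1.6
Slice 2: Δl = 2.3/cos12.1° = 2.352 m; N'_2 = 199·cos12.1° = 194.6; c'Δl = 23.76; W sinα = 41.7
Slice 3: Δl = 1.8/cos22.6° = 1.950 m; N'_3 = 133·cos22.6° = 122.8; c'Δl = 19.69; W sinα = 51.1
Slice 4: Δl = 1.4/cos31.3° = 1.638 m; N'_4 = 82·cos31.3° = 70.1; c'Δl = 16.55; W sinα = 42.6
Slice 5: Δl = 2.6/cos43.7° = 3.596 m; N'_5 = 74·cos43.7° = 53.5; c'Δl = 36.32; W sinα = 51.1
Σc'Δl = 116.5 kN/m; ΣN' = 502.9 kN/m; ΣW sinα = 188.2 kN/m
Resisting = 116.5 + 502.9·tan29.4° = 116.5 + 283.4 = 399.9 kN/m
FS = 399.9 / 188.2 = 2.125

FS = 2.13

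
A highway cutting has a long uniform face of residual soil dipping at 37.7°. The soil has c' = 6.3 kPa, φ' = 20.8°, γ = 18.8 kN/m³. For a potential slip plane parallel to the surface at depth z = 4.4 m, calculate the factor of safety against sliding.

For an infinite slope with a slip plane parallel to the surface (no pore pressure): FS = [c' + γz cos²β tanφ'] / [γz sinβ cosβ].
γz = 18.8·4.4 = 82.72 kN/m²
Numerator = 6.3 + 82.72·cos²37.7°·tan20.8° = 6.3 + 82.72·0.6260·0.3799 = 25.971 kPa
Denominator = 82.72·sin37.7°·cos37.7° = 82.72·0.6115·0.7912 = 40.024 kPa
FS = 25.971 / 40.024 = 0.649

FS = 0.65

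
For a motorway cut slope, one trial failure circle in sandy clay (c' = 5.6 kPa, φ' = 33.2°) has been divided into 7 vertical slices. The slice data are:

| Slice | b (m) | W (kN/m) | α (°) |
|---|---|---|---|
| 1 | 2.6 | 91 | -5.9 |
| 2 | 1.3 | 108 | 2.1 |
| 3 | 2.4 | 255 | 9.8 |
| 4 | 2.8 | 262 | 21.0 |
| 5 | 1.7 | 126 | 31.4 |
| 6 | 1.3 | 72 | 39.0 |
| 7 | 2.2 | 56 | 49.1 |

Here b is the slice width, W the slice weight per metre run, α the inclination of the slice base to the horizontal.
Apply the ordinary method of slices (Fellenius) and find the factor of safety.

FS = 2.37

Ordinary method of slices: FS = Σ[c'·Δl_i + (W_i cosα_i)·tanφ'] / Σ W_i sinα_i, with Δl_i = b_i / cosα_i.
Slice 1: Δl = 2.6/cos(-5.9°) = 2.614 m; N'_1 = 91·cos(-5.9°) = 90.5; c'Δl = 14.64; W sinα = -9.4
Slice 2: Δl = 1.3/cos2.1° = 1.301 m; N'_2 = 108·cos2.1° = 107.9; c'Δl = 7.28; W sinα = 4.0
Slice 3: Δl = 2.4/cos9.8° = 2.436 m; N'_3 = 255·cos9.8° = 251.3; c'Δl = 13.64; W sinα = 43.4
Slice 4: Δl = 2.8/cos21.0° = 2.999 m; N'_4 = 262·cos21.0° = 244.6; c'Δl = 16.80; W sinα = 93.9
Slice 5: Δl = 1.7/cos31.4° = 1.992 m; N'_5 = 126·cos31.4° = 107.5; c'Δl = 11.15; W sinα = 65.6
Slice 6: Δl = 1.3/cos39.0° = 1.673 m; N'_6 = 72·cos39.0° = 56.0; c'Δl = 9.37; W sinα = 45.3
Slice 7: Δl = 2.2/cos49.1° = 3.360 m; N'_7 = 56·cos49.1° = 36.7; c'Δl = 18.82; W sinα = 42.3
Σc'Δl = 91.7 kN/m; ΣN' = 894.5 kN/m; ΣW sinα = 285.2 kN/m
Resisting = 91.7 + 894.5·tan33.2° = 91.7 + 585.3 = 677.0 kN/m
FS = 677.0 / 285.2 = 2.374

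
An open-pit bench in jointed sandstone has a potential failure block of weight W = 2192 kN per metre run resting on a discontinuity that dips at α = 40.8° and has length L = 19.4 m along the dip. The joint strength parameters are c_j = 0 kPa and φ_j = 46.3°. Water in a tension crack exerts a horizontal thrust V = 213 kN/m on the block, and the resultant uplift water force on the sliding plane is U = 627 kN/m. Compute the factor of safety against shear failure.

FS = 0.59

Resolving the block weight along and normal to the plane and applying the Mohr–Coulomb strength on the joint:
N' = W cosα − U − V sinα = 2192·cos40.8° − 627 − 213·sin40.8° = 893.2 kN/m
Driving force T = W sinα + V cosα = 2192·sin40.8° + 213·cos40.8° = 1593.5 kN/m
Resisting force R = c_j·L + N'·tanφ_j = 0·19.4 + 893.2·tan46.3° = 0.0 + 934.6 = 934.6 kN/m
FS = R / T = 934.6 / 1593.5 = 0.587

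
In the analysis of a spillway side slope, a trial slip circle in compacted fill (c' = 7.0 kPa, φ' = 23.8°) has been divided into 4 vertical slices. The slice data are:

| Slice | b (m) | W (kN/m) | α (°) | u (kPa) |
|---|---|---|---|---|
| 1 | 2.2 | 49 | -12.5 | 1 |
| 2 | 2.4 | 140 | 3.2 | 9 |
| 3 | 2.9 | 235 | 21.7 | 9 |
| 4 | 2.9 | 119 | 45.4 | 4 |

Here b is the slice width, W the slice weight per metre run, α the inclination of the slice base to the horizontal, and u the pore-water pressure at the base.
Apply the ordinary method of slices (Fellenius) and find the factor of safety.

FS = 1.59

Ordinary method of slices: FS = Σ[c'·Δl_i + (W_i cosα_i − u_i·Δl_i)·tanφ'] / Σ W_i sinα_i, with Δl_i = b_i / cosα_i.
Slice 1: Δl = 2.2/cos(-12.5°) = 2.253 m; N'_1 = 49·cos(-12.5°) − 1·2.253 = 45.6; c'Δl = 15.77; W sinα = -10.6
Slice 2: Δl = 2.4/cos3.2° = 2.404 m; N'_2 = 140·cos3.2° − 9·2.404 = 118.1; c'Δl = 16.83; W sinα = 7.8
Slice 3: Δl = 2.9/cos21.7° = 3.121 m; N'_3 = 235·cos21.7° − 9·3.121 = 190.3; c'Δl = 21.85; W sinα = 86.9
Slice 4: Δl = 2.9/cos45.4° = 4.130 m; N'_4 = 119·cos45.4° − 4·4.130 = 67.0; c'Δl = 28.91; W sinα = 84.7
Σc'Δl = 83.4 kN/m; ΣN' = 421.0 kN/m; ΣW sinα = 168.8 kN/m
Resisting = 83.4 + 421.0·tan23.8° = 83.4 + 185.7 = 269.1 kN/m
FS = 269.1 / 168.8 = 1.594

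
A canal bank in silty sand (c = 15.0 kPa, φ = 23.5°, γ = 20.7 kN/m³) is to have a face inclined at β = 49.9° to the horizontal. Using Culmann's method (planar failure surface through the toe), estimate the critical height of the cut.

Culmann's analysis gives the critical failure plane at α_cr = (β + φ)/2 = (49.9 + 23.5)/2 = 36.7°, and the critical height
H_c = (4c/γ) · sinβ cosφ / [1 − cos(β − φ)]
    = (4·15.0/20.7) · sin49.9°·cos23.5° / [1 − cos(26.4°)]
    = 2.899 · 0.7649·0.9171 / [1 − 0.8957]
    = 2.899 · 0.7015 / 0.1043
    = 19.50 m

H_c = 19.50 m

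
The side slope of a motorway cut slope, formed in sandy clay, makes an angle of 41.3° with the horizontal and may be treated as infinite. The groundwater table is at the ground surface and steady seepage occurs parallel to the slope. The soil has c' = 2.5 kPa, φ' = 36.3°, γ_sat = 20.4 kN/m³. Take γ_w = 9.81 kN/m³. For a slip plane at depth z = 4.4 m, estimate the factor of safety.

With seepage parallel to the slope and the water table at the surface, the effective normal stress on the slip plane uses the buoyant unit weight γ' = γ_sat − γ_w while the driving shear stress uses γ_sat:
FS = [c' + γ' z cos²β tanφ'] / [γ_sat z sinβ cosβ]
γ' = 20.4 − 9.81 = 10.59 kN/m³
Numerator = 2.5 + 10.59·4.4·cos²41.3°·tan36.3° = 2.5 + 10.59·4.4·0.5644·0.7346 = 21.818 kPa
Denominator = 20.4·4.4·sin41.3°·cos41.3° = 20.4·4.4·0.6600·0.7513 = 44.506 kPa
FS = 21.818 / 44.506 = 0.490

FS = 0.49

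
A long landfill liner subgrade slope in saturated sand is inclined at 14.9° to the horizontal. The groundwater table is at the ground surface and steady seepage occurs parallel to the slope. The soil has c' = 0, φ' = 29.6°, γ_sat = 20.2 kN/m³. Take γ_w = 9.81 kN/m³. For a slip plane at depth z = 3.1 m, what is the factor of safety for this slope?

With seepage parallel to the slope and the water table at the surface, the effective normal stress on the slip plane uses the buoyant unit weight γ' = γ_sat − γ_w while the driving shear stress uses γ_sat:
FS = [c' + γ' z cos²β tanφ'] / [γ_sat z sinβ cosβ]
(For c' = 0 this reduces to FS = (γ'/γ_sat)·tanφ'/tanβ.)
γ' = 20.2 − 9.81 = 10.39 kN/m³
Numerator = 0.0 + 10.39·3.1·cos²14.9°·tan29.6° = 0.0 + 10.39·3.1·0.9339·0.5681 = 17.087 kPa
Denominator = 20.2·3.1·sin14.9°·cos14.9° = 20.2·3.1·0.2571·0.9664 = 15.560 kPa
FS = 17.087 / 15.560 = 1.098

FS = 1.10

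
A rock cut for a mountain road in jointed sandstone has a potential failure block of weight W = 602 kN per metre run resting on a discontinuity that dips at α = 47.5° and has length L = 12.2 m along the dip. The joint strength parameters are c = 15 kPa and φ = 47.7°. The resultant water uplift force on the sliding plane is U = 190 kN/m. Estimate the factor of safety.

FS = 0.95

Resolving the block weight along and normal to the plane and applying the Mohr–Coulomb strength on the joint:
N' = W cosα − U = 602·cos47.5° − 190 = 216.7 kN/m
Driving force T = W sinα = 602·sin47.5° = 443.8 kN/m
Resisting force R = c·L + N'·tanφ = 15·12.2 + 216.7·tan47.7° = 183.0 + 238.2 = 421.2 kN/m
FS = R / T = 421.2 / 443.8 = 0.949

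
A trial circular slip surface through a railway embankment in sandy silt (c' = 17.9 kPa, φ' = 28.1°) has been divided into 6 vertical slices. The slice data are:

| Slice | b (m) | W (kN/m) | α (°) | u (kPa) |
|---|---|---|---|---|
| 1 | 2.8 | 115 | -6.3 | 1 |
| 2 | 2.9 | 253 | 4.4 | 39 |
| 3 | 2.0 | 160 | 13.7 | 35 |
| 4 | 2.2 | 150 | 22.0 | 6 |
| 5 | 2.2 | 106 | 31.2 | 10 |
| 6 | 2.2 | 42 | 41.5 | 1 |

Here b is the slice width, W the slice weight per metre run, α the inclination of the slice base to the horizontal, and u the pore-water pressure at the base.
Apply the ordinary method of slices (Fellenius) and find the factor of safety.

FS = 3.13

Ordinary method of slices: FS = Σ[c'·Δl_i + (W_i cosα_i − u_i·Δl_i)·tanφ'] / Σ W_i sinα_i, with Δl_i = b_i / cosα_i.
Slice 1: Δl = 2.8/cos(-6.3°) = 2.817 m; N'_1 = 115·cos(-6.3°) − 1·2.817 = 111.5; c'Δl = 50.42; W sinα = -12.6
Slice 2: Δl = 2.9/cos4.4° = 2.909 m; N'_2 = 253·cos4.4° − 39·2.909 = 138.8; c'Δl = 52.06; W sinα = 19.4
Slice 3: Δl = 2.0/cos13.7° = 2.059 m; N'_3 = 160·cos13.7° − 35·2.059 = 83.4; c'Δl = 36.85; W sinα = 37.9
Slice 4: Δl = 2.2/cos22.0° = 2.373 m; N'_4 = 150·cos22.0° − 6·2.373 = 124.8; c'Δl = 42.47; W sinα = 56.2
Slice 5: Δl = 2.2/cos31.2° = 2.572 m; N'_5 = 106·cos31.2° − 10·2.572 = 64.9; c'Δl = 46.04; W sinα = 54.9
Slice 6: Δl = 2.2/cos41.5° = 2.937 m; N'_6 = 42·cos41.5° − 1·2.937 = 28.5; c'Δl = 52.58; W sinα = 27.8
Σc'Δl = 280.4 kN/m; ΣN' = 552.0 kN/m; ΣW sinα = 183.6 kN/m
Resisting = 280.4 + 552.0·tan28.1° = 280.4 + 294.7 = 575.2 kN/m
FS = 575.2 / 183.6 = 3.132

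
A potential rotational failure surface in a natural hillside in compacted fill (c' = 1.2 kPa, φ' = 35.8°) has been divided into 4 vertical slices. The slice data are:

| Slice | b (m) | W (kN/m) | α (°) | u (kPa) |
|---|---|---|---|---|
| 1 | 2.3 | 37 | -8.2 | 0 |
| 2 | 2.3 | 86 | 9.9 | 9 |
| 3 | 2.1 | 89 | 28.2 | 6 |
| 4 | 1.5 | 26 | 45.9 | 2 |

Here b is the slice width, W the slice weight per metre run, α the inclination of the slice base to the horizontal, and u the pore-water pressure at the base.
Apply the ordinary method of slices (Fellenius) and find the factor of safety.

Ordinary method of slices: FS = Σ[c'·Δl_i + (W_i cosα_i − u_i·Δl_i)·tanφ'] / Σ W_i sinα_i, with Δl_i = b_i / cosα_i.
Slice 1: Δl = 2.3/cos(-8.2°) = 2.324 m; N'_1 = 37·cos(-8.2°) − 0·2.324 = 36.6; c'Δl = 2.79; W sinα = -5.3
Slice 2: Δl = 2.3/cos9.9° = 2.335 m; N'_2 = 86·cos9.9° − 9·2.335 = 63.7; c'Δl = 2.80; W sinα = 14.8
Slice 3: Δl = 2.1/cos28.2° = 2.383 m; N'_3 = 89·cos28.2° − 6·2.383 = 64.1; c'Δl = 2.86; W sinα = 42.1
Slice 4: Δl = 1.5/cos45.9° = 2.155 m; N'_4 = 26·cos45.9° − 2·2.155 = 13.8; c'Δl = 2.59; W sinα = 18.7
Σc'Δl = 11.0 kN/m; ΣN' = 178.3 kN/m; ΣW sinα = 70.2 kN/m
Resisting = 11.0 + 178.3·tan35.8° = 11.0 + 128.6 = 139.6 kN/m
FS = 139.6 / 70.2 = 1.987

FS = 1.99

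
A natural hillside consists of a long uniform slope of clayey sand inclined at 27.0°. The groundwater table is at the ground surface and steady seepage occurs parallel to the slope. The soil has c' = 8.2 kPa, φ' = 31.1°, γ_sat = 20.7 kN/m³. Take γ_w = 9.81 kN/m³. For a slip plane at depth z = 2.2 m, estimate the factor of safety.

With seepage parallel to the slope and the water table at the surface, the effective normal stress on the slip plane uses the buoyant unit weight γ' = γ_sat − γ_w while the driving shear stress uses γ_sat:
FS = [c' + γ' z cos²β tanφ'] / [γ_sat z sinβ cosβ]
γ' = 20.7 − 9.81 = 10.89 kN/m³
Numerator = 8.2 + 10.89·2.2·cos²27.0°·tan31.1° = 8.2 + 10.89·2.2·0.7939·0.6032 = 19.674 kPa
Denominator = 20.7·2.2·sin27.0°·cos27.0° = 20.7·2.2·0.4540·0.8910 = 18.421 kPa
FS = 19.674 / 18.421 = 1.068

FS = 1.07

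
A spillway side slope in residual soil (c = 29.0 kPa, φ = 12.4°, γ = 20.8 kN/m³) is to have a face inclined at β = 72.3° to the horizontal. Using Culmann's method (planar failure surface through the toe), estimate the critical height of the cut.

H_c = 10.41 m

Culmann's analysis gives the critical failure plane at α_cr = (β + φ)/2 = (72.3 + 12.4)/2 = 42.4°, and the critical height
H_c = (4c/γ) · sinβ cosφ / [1 − cos(β − φ)]
    = (4·29.0/20.8) · sin72.3°·cos12.4° / [1 − cos(59.9°)]
    = 5.577 · 0.9527·0.9767 / [1 − 0.5015]
    = 5.577 · 0.9304 / 0.4985
    = 10.41 m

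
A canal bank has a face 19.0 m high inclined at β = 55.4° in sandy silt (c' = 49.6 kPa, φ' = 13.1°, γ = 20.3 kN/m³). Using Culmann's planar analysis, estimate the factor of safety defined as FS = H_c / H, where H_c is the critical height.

H_c = (4c'/γ) · sinβ cosφ' / [1 − cos(β − φ')]
    = (4·49.6/20.3) · sin55.4°·cos13.1° / [1 − cos42.3°]
    = 9.773 · 0.8017 / 0.2604 = 30.09 m
FS = H_c / H = 30.09 / 19.0 = 1.584

FS = 1.58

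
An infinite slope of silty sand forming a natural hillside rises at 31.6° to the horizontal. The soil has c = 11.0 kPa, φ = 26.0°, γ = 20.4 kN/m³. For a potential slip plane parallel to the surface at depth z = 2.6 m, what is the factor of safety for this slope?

For an infinite slope with a slip plane parallel to the surface (no pore pressure): FS = [c + γz cos²β tanφ] / [γz sinβ cosβ].
γz = 20.4·2.6 = 53.04 kN/m²
Numerator = 11.0 + 53.04·cos²31.6°·tan26.0° = 11.0 + 53.04·0.7254·0.4877 = 29.767 kPa
Denominator = 53.04·sin31.6°·cos31.6° = 53.04·0.5240·0.8517 = 23.671 kPa
FS = 29.767 / 23.671 = 1.257

FS = 1.26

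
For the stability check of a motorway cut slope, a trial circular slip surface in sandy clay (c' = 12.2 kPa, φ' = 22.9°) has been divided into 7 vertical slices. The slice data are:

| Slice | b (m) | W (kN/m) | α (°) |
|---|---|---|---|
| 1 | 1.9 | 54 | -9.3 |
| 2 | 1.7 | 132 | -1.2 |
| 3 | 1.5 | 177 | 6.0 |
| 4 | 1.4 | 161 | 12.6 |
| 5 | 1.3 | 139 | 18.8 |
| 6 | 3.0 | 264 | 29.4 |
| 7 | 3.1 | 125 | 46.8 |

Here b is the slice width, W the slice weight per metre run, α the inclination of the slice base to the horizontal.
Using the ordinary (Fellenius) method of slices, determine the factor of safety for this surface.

Ordinary method of slices: FS = Σ[c'·Δl_i + (W_i cosα_i)·tanφ'] / Σ W_i sinα_i, with Δl_i = b_i / cosα_i.
Slice 1: Δl = 1.9/cos(-9.3°) = 1.925 m; N'_1 = 54·cos(-9.3°) = 53.3; c'Δl = 23.49; W sinα = -8.7
Slice 2: Δl = 1.7/cos(-1.2°) = 1.700 m; N'_2 = 132·cos(-1.2°) = 132.0; c'Δl = 20.74; W sinα = -2.8
Slice 3: Δl = 1.5/cos6.0° = 1.508 m; N'_3 = 177·cos6.0° = 176.0; c'Δl = 18.40; W sinα = 18.5
Slice 4: Δl = 1.4/cos12.6° = 1.435 m; N'_4 = 161·cos12.6° = 157.1; c'Δl = 17.50; W sinα = 35.1
Slice 5: Δl = 1.3/cos18.8° = 1.373 m; N'_5 = 139·cos18.8° = 131.6; c'Δl = 16.75; W sinα = 44.8
Slice 6: Δl = 3.0/cos29.4° = 3.443 m; N'_6 = 264·cos29.4° = 230.0; c'Δl = 42.01; W sinα = 129.6
Slice 7: Δl = 3.1/cos46.8° = 4.529 m; N'_7 = 125·cos46.8° = 85.6; c'Δl = 55.25; W sinα = 91.1
Σc'Δl = 194.1 kN/m; ΣN' = 965.6 kN/m; ΣW sinα = 307.6 kN/m
Resisting = 194.1 + 965.6·tan22.9° = 194.1 + 407.9 = 602.0 kN/m
FS = 602.0 / 307.6 = 1.957

FS = 1.96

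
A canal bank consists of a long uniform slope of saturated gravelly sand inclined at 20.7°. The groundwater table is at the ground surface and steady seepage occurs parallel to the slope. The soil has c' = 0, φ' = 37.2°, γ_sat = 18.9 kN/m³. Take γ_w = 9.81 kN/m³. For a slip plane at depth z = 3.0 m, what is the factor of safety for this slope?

With seepage parallel to the slope and the water table at the surface, the effective normal stress on the slip plane uses the buoyant unit weight γ' = γ_sat − γ_w while the driving shear stress uses γ_sat:
FS = [c' + γ' z cos²β tanφ'] / [γ_sat z sinβ cosβ]
(For c' = 0 this reduces to FS = (γ'/γ_sat)·tanφ'/tanβ.)
γ' = 18.9 − 9.81 = 9.09 kN/m³
Numerator = 0.0 + 9.09·3.0·cos²20.7°·tan37.2° = 0.0 + 9.09·3.0·0.8751·0.7590 = 18.113 kPa
Denominator = 18.9·3.0·sin20.7°·cos20.7° = 18.9·3.0·0.3535·0.9354 = 18.748 kPa
FS = 18.113 / 18.748 = 0.966

FS = 0.97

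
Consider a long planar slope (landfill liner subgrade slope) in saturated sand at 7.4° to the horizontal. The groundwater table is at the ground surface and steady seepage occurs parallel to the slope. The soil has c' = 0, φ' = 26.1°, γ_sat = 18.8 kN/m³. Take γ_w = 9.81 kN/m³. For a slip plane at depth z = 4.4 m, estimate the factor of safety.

FS = 1.80

With seepage parallel to the slope and the water table at the surface, the effective normal stress on the slip plane uses the buoyant unit weight γ' = γ_sat − γ_w while the driving shear stress uses γ_sat:
FS = [c' + γ' z cos²β tanφ'] / [γ_sat z sinβ cosβ]
(For c' = 0 this reduces to FS = (γ'/γ_sat)·tanφ'/tanβ.)
γ' = 18.8 − 9.81 = 8.99 kN/m³
Numerator = 0.0 + 8.99·4.4·cos²7.4°·tan26.1° = 0.0 + 8.99·4.4·0.9834·0.4899 = 19.057 kPa
Denominator = 18.8·4.4·sin7.4°·cos7.4° = 18.8·4.4·0.1288·0.9917 = 10.565 kPa
FS = 19.057 / 10.565 = 1.804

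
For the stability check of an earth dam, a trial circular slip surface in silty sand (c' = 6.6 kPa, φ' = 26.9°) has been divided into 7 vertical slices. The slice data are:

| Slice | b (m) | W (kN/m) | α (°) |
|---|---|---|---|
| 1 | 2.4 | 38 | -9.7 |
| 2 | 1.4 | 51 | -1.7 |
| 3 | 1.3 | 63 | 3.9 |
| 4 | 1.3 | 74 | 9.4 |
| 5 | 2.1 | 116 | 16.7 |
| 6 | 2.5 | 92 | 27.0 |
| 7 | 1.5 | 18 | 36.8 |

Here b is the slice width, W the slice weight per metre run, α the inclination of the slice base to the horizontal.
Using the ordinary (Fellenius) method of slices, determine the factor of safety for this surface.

Ordinary method of slices: FS = Σ[c'·Δl_i + (W_i cosα_i)·tanφ'] / Σ W_i sinα_i, with Δl_i = b_i / cosα_i.
Slice 1: Δl = 2.4/cos(-9.7°) = 2.435 m; N'_1 = 38·cos(-9.7°) = 37.5; c'Δl = 16.07; W sinα = -6.4
Slice 2: Δl = 1.4/cos(-1.7°) = 1.401 m; N'_2 = 51·cos(-1.7°) = 51.0; c'Δl = 9.24; W sinα = -1.5
Slice 3: Δl = 1.3/cos3.9° = 1.303 m; N'_3 = 63·cos3.9° = 62.9; c'Δl = 8.60; W sinα = 4.3
Slice 4: Δl = 1.3/cos9.4° = 1.318 m; N'_4 = 74·cos9.4° = 73.0; c'Δl = 8.70; W sinα = 12.1
Slice 5: Δl = 2.1/cos16.7° = 2.192 m; N'_5 = 116·cos16.7° = 111.1; c'Δl = 14.47; W sinα = 33.3
Slice 6: Δl = 2.5/cos27.0° = 2.806 m; N'_6 = 92·cos27.0° = 82.0; c'Δl = 18.52; W sinα = 41.8
Slice 7: Δl = 1.5/cos36.8° = 1.873 m; N'_7 = 18·cos36.8° = 14.4; c'Δl = 12.36; W sinα = 10.8
Σc'Δl = 88.0 kN/m; ΣN' = 431.8 kN/m; ΣW sinα = 94.3 kN/m
Resisting = 88.0 + 431.8·tan26.9° = 88.0 + 219.1 = 307.0 kN/m
FS = 307.0 / 94.3 = 3.254

FS = 3.25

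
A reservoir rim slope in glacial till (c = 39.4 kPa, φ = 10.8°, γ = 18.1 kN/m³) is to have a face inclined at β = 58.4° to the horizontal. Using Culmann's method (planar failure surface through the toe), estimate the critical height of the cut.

Culmann's analysis gives the critical failure plane at α_cr = (β + φ)/2 = (58.4 + 10.8)/2 = 34.6°, and the critical height
H_c = (4c/γ) · sinβ cosφ / [1 − cos(β − φ)]
    = (4·39.4/18.1) · sin58.4°·cos10.8° / [1 − cos(47.6°)]
    = 8.707 · 0.8517·0.9823 / [1 − 0.6743]
    = 8.707 · 0.8366 / 0.3257
    = 22.37 m

H_c = 22.37 m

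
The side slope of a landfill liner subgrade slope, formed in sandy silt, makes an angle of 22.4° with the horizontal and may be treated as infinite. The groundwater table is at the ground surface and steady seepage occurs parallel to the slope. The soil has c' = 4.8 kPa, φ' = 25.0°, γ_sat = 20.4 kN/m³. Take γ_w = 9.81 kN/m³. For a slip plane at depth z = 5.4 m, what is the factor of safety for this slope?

FS = 0.71

With seepage parallel to the slope and the water table at the surface, the effective normal stress on the slip plane uses the buoyant unit weight γ' = γ_sat − γ_w while the driving shear stress uses γ_sat:
FS = [c' + γ' z cos²β tanφ'] / [γ_sat z sinβ cosβ]
γ' = 20.4 − 9.81 = 10.59 kN/m³
Numerator = 4.8 + 10.59·5.4·cos²22.4°·tan25.0° = 4.8 + 10.59·5.4·0.8548·0.4663 = 27.594 kPa
Denominator = 20.4·5.4·sin22.4°·cos22.4° = 20.4·5.4·0.3811·0.9245 = 38.811 kPa
FS = 27.594 / 38.811 = 0.711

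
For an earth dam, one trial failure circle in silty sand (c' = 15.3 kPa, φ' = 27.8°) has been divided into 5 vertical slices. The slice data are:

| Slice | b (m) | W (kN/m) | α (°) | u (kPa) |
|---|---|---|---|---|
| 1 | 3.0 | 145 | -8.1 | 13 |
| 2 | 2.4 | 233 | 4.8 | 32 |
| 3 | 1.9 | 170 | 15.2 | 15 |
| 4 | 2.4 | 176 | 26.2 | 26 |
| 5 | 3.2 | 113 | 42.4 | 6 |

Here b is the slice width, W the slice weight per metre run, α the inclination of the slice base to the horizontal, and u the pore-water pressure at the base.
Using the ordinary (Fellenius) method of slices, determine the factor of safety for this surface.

Ordinary method of slices: FS = Σ[c'·Δl_i + (W_i cosα_i − u_i·Δl_i)·tanφ'] / Σ W_i sinα_i, with Δl_i = b_i / cosα_i.
Slice 1: Δl = 3.0/cos(-8.1°) = 3.030 m; N'_1 = 145·cos(-8.1°) − 13·3.030 = 104.2; c'Δl = 46.36; W sinα = -20.4
Slice 2: Δl = 2.4/cos4.8° = 2.408 m; N'_2 = 233·cos4.8° − 32·2.408 = 155.1; c'Δl = 36.85; W sinα = 19.5
Slice 3: Δl = 1.9/cos15.2° = 1.969 m; N'_3 = 170·cos15.2° − 15·1.969 = 134.5; c'Δl = 30.12; W sinα = 44.6
Slice 4: Δl = 2.4/cos26.2° = 2.675 m; N'_4 = 176·cos26.2° − 26·2.675 = 88.4; c'Δl = 40.92; W sinα = 77.7
Slice 5: Δl = 3.2/cos42.4° = 4.333 m; N'_5 = 113·cos42.4° − 6·4.333 = 57.4; c'Δl = 66.30; W sinα = 76.2
Σc'Δl = 220.6 kN/m; ΣN' = 539.6 kN/m; ΣW sinα = 197.5 kN/m
Resisting = 220.6 + 539.6·tan27.8° = 220.6 + 284.5 = 505.1 kN/m
FS = 505.1 / 197.5 = 2.557

FS = 2.56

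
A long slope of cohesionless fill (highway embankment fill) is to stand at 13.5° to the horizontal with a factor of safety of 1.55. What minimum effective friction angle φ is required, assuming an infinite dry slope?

φ = 20.4°

FS = tanφ/tanβ ⇒ tanφ = FS · tanβ = 1.55 · tan13.5° = 0.3721
φ = arctan(0.3721) = 20.41°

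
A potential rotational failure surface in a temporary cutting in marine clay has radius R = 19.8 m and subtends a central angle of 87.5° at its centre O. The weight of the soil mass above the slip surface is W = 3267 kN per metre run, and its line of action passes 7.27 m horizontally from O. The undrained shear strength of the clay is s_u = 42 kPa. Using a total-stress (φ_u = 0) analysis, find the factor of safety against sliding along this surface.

Taking moments about the centre O, the resisting moment is provided by the undrained shear strength acting along the arc:
Arc length L_a = R·θ = 19.8·(87.5°·π/180) = 19.8·1.5272 = 30.24 m
M_R = s_u·L_a·R = 42·30.24·19.8 = 25145.8 kN·m/m
M_D = W·d = 3267·7.27 = 23751.1 kN·m/m
FS = M_R / M_D = 25145.8 / 23751.1 = 1.059

FS = 1.06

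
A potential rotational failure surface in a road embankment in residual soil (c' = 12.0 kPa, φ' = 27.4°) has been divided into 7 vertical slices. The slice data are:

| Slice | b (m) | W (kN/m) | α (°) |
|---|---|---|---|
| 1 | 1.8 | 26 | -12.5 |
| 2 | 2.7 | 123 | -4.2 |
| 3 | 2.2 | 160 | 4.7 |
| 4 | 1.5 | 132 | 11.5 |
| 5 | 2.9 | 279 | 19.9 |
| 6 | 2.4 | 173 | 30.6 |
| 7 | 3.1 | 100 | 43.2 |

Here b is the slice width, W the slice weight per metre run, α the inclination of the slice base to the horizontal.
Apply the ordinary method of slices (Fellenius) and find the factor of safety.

Ordinary method of slices: FS = Σ[c'·Δl_i + (W_i cosα_i)·tanφ'] / Σ W_i sinα_i, with Δl_i = b_i / cosα_i.
Slice 1: Δl = 1.8/cos(-12.5°) = 1.844 m; N'_1 = 26·cos(-12.5°) = 25.4; c'Δl = 22.12; W sinα = -5.6
Slice 2: Δl = 2.7/cos(-4.2°) = 2.707 m; N'_2 = 123·cos(-4.2°) = 122.7; c'Δl = 32.49; W sinα = -9.0
Slice 3: Δl = 2.2/cos4.7° = 2.207 m; N'_3 = 160·cos4.7° = 159.5; c'Δl = 26.49; W sinα = 13.1
Slice 4: Δl = 1.5/cos11.5° = 1.531 m; N'_4 = 132·cos11.5° = 129.4; c'Δl = 18.37; W sinα = 26.3
Slice 5: Δl = 2.9/cos19.9° = 3.084 m; N'_5 = 279·cos19.9° = 262.3; c'Δl = 37.01; W sinα = 95.0
Slice 6: Δl = 2.4/cos30.6° = 2.788 m; N'_6 = 173·cos30.6° = 148.9; c'Δl = 33.46; W sinα = 88.1
Slice 7: Δl = 3.1/cos43.2° = 4.253 m; N'_7 = 100·cos43.2° = 72.9; c'Δl = 51.03; W sinα = 68.5
Σc'Δl = 221.0 kN/m; ΣN' = 921.0 kN/m; ΣW sinα = 276.3 kN/m
Resisting = 221.0 + 921.0·tan27.4° = 221.0 + 477.4 = 698.4 kN/m
FS = 698.4 / 276.3 = 2.528

FS = 2.53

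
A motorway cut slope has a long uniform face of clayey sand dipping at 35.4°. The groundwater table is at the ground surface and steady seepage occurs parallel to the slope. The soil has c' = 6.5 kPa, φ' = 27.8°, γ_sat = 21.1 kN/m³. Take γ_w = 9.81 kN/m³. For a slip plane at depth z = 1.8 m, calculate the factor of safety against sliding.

With seepage parallel to the slope and the water table at the surface, the effective normal stress on the slip plane uses the buoyant unit weight γ' = γ_sat − γ_w while the driving shear stress uses γ_sat:
FS = [c' + γ' z cos²β tanφ'] / [γ_sat z sinβ cosβ]
γ' = 21.1 − 9.81 = 11.29 kN/m³
Numerator = 6.5 + 11.29·1.8·cos²35.4°·tan27.8° = 6.5 + 11.29·1.8·0.6644·0.5272 = 13.619 kPa
Denominator = 21.1·1.8·sin35.4°·cos35.4° = 21.1·1.8·0.5793·0.8151 = 17.934 kPa
FS = 13.619 / 17.934 = 0.759

FS = 0.76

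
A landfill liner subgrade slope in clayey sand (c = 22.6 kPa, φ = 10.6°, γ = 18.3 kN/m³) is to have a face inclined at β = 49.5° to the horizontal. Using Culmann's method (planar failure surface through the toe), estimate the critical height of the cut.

Culmann's analysis gives the critical failure plane at α_cr = (β + φ)/2 = (49.5 + 10.6)/2 = 30.1°, and the critical height
H_c = (4c/γ) · sinβ cosφ / [1 − cos(β − φ)]
    = (4·22.6/18.3) · sin49.5°·cos10.6° / [1 − cos(38.9°)]
    = 4.940 · 0.7604·0.9829 / [1 − 0.7782]
    = 4.940 · 0.7474 / 0.2218
    = 16.65 m

H_c = 16.65 m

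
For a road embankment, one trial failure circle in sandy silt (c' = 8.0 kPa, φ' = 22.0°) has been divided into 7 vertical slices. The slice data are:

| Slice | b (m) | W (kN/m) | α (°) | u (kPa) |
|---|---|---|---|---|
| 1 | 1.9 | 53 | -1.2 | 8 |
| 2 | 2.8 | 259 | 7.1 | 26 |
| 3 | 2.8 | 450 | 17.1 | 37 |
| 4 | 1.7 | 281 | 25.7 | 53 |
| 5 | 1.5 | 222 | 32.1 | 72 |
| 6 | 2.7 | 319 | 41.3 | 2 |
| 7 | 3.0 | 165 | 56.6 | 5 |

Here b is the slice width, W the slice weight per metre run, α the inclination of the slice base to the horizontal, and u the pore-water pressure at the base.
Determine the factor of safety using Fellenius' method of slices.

Ordinary method of slices: FS = Σ[c'·Δl_i + (W_i cosα_i − u_i·Δl_i)·tanφ'] / Σ W_i sinα_i, with Δl_i = b_i / cosα_i.
Slice 1: Δl = 1.9/cos(-1.2°) = 1.900 m; N'_1 = 53·cos(-1.2°) − 8·1.900 = 37.8; c'Δl = 15.20; W sinα = -1.1
Slice 2: Δl = 2.8/cos7.1° = 2.822 m; N'_2 = 259·cos7.1° − 26·2.822 = 183.7; c'Δl = 22.57; W sinα = 32.0
Slice 3: Δl = 2.8/cos17.1° = 2.930 m; N'_3 = 450·cos17.1° − 37·2.930 = 321.7; c'Δl = 23.44; W sinα = 132.3
Slice 4: Δl = 1.7/cos25.7° = 1.887 m; N'_4 = 281·cos25.7° − 53·1.887 = 153.2; c'Δl = 15.09; W sinα = 121.9
Slice 5: Δl = 1.5/cos32.1° = 1.771 m; N'_5 = 222·cos32.1° − 72·1.771 = 60.6; c'Δl = 14.17; W sinα = 118.0
Slice 6: Δl = 2.7/cos41.3° = 3.594 m; N'_6 = 319·cos41.3° − 2·3.594 = 232.5; c'Δl = 28.75; W sinα = 210.5
Slice 7: Δl = 3.0/cos56.6° = 5.450 m; N'_7 = 165·cos56.6° − 5·5.450 = 63.6; c'Δl = 43.60; W sinα = 137.7
Σc'Δl = 162.8 kN/m; ΣN' = 1053.0 kN/m; ΣW sinα = 751.3 kN/m
Resisting = 162.8 + 1053.0·tan22.0° = 162.8 + 425.4 = 588.3 kN/m
FS = 588.3 / 751.3 = 0.783

FS = 0.78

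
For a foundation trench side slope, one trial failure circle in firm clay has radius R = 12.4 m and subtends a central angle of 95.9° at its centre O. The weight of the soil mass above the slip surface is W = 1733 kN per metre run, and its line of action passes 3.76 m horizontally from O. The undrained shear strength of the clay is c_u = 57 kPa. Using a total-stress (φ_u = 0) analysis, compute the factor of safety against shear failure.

FS = 2.25

Taking moments about the centre O, the resisting moment is provided by the undrained shear strength acting along the arc:
Arc length L_a = R·θ = 12.4·(95.9°·π/180) = 12.4·1.6738 = 20.75 m
M_R = c_u·L_a·R = 57·20.75·12.4 = 14669.5 kN·m/m
M_D = W·d = 1733·3.76 = 6516.1 kN·m/m
FS = M_R / M_D = 14669.5 / 6516.1 = 2.251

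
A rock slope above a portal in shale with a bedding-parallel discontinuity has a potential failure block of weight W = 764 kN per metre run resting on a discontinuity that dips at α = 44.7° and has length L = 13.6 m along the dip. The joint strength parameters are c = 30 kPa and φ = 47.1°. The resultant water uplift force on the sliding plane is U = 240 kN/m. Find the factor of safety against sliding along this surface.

Resolving the block weight along and normal to the plane and applying the Mohr–Coulomb strength on the joint:
N' = W cosα − U = 764·cos44.7° − 240 = 303.1 kN/m
Driving force T = W sinα = 764·sin44.7° = 537.4 kN/m
Resisting force R = c·L + N'·tanφ = 30·13.6 + 303.1·tan47.1° = 408.0 + 326.1 = 734.1 kN/m
FS = R / T = 734.1 / 537.4 = 1.366

FS = 1.37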